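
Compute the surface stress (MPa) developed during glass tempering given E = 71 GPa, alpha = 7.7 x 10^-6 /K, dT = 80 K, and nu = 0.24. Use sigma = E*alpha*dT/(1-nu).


Tempering stress: sigma = E * alpha * dT / (1 - nu)
  E (MPa) = 71 * 1000 = 71000
  Numerator = 71000 * (7.7 x 10^-6) * 80 = 43.736
  Denominator = 1 - 0.24 = 0.76
  sigma = 43.736 / 0.76 = 57.5 MPa

57.5 MPa


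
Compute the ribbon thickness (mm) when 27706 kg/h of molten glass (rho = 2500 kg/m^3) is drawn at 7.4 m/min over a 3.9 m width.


Ribbon cross-section from mass balance:
  Volume rate = throughput / density = 27706 / 2500 = 11.0824 m^3/h
  thickness = volume rate / (speed * 60 * width), i.e.
  thickness = throughput / (60 * speed * width * density) * 1000
  thickness = 27706 / (60 * 7.4 * 3.9 * 2500) * 1000 = 6.4 mm

6.4 mm


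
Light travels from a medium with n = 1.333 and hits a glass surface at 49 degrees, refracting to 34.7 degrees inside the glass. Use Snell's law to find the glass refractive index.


Apply Snell's law: n1 * sin(theta1) = n2 * sin(theta2)
  n2 = n1 * sin(theta1) / sin(theta2)
  sin(49) = 0.75471
  sin(34.7) = 0.56928
  n2 = 1.333 * 0.75471 / 0.56928 = 1.7672

1.7672


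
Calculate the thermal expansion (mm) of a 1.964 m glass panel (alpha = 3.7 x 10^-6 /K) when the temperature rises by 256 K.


Thermal expansion formula: dL = alpha * L0 * dT
  dL = (3.7 x 10^-6) * 1.964 * 256 = 0.0018603 m
Convert to mm: 0.0018603 * 1000 = 1.8603 mm

1.8603 mm


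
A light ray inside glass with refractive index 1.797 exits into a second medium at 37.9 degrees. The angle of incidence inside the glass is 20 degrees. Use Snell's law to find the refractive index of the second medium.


Apply Snell's law: n1 * sin(theta1) = n2 * sin(theta2)
  n2 = n1 * sin(theta1) / sin(theta2)
  sin(20) = 0.34202
  sin(37.9) = 0.614285
  n2 = 1.797 * 0.34202 / 0.614285 = 1.0005

1.0005


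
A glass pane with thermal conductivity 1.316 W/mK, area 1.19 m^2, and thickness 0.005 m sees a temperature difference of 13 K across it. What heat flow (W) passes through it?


Fourier's law: Q = k * A * dT / t
  Q = 1.316 * 1.19 * 13 / 0.005
  Q = 20.35852 / 0.005 = 4071.7 W

4071.7 W


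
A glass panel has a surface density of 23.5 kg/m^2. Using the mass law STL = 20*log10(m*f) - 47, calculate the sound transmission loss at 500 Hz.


Mass law: STL = 20 * log10(m * f) - 47
  m * f = 23.5 * 500 = 11750
  log10(11750) = 4.07004
  STL = 20 * 4.07004 - 47 = 81.4008 - 47 = 34.4 dB

34.4 dB


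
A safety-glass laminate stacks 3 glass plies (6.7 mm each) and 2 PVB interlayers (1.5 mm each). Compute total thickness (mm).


Total thickness = glass contribution + PVB contribution
  Glass: 3 * 6.7 = 20.1 mm
  PVB: 2 * 1.5 = 3.0 mm
  Total = 20.1 + 3.0 = 23.1 mm

23.1 mm


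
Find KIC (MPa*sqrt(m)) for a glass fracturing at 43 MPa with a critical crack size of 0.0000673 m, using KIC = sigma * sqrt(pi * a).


Fracture toughness: KIC = sigma * sqrt(pi * a)
  pi * a = pi * 0.0000673 = 0.000211429
  sqrt(pi * a) = 0.014541
  KIC = 43 * 0.014541 = 0.625 MPa*sqrt(m)

0.625 MPa*sqrt(m)


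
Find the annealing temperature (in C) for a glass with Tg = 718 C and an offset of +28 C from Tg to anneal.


The annealing temperature is Tg plus the offset:
  T_anneal = 718 + 28 = 746 C

746 C


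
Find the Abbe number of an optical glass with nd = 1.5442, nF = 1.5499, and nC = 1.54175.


Abbe number formula: Vd = (nd - 1) / (nF - nC)
  nd - 1 = 1.5442 - 1 = 0.5442
  nF - nC = 1.5499 - 1.54175 = 0.00815
  Vd = 0.5442 / 0.00815 = 66.77

66.77


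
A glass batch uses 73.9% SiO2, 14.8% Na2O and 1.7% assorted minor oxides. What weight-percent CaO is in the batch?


Pieces sum to 100%:
  CaO = 100 - (SiO2 + Na2O + others)
  CaO = 100 - (73.9 + 14.8 + 1.7) = 9.6%

9.6%


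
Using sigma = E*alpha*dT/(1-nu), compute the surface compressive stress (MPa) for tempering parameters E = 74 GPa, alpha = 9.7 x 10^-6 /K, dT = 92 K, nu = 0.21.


Tempering stress: sigma = E * alpha * dT / (1 - nu)
  E (MPa) = 74 * 1000 = 74000
  Numerator = 74000 * (9.7 x 10^-6) * 92 = 66.0376
  Denominator = 1 - 0.21 = 0.79
  sigma = 66.0376 / 0.79 = 83.6 MPa

83.6 MPa


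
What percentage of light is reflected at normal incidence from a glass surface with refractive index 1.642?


Fresnel reflectance at normal incidence:
  R = ((n - 1)/(n + 1))^2
  (n - 1)/(n + 1) = (1.642 - 1)/(1.642 + 1) = 0.242998
  R = 0.242998^2 = 0.059048
  R(%) = 0.059048 * 100 = 5.905%

5.905%


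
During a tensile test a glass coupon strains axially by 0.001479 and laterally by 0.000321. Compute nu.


Poisson's ratio: nu = lateral strain / axial strain
  nu = 0.000321 / 0.001479 = 0.217

0.217


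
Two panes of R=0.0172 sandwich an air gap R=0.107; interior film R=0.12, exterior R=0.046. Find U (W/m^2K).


Total thermal resistance (series):
  R_total = R_in + R_glass + R_air + R_glass + R_out
  R_total = 0.12 + 0.0172 + 0.107 + 0.0172 + 0.046 = 0.3074 m^2K/W
U-value = 1 / R_total = 1 / 0.3074 = 3.253 W/m^2K

3.253 W/m^2K


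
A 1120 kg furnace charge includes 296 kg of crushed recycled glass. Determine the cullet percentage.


Cullet ratio = (cullet mass / total batch mass) * 100
  Ratio = 296 / 1120 * 100 = 26.43%

26.43%


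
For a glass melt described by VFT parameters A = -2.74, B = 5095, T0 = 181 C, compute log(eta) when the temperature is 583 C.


VFT equation: log(eta) = A + B / (T - T0)
  T - T0 = 583 - 181 = 402
  B / (T - T0) = 5095 / 402 = 12.674
  log(eta) = -2.74 + 12.674 = 9.934

9.934


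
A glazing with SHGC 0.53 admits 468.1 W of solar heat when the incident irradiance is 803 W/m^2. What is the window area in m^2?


Rearrange Q = Area * SHGC * Irradiance:
  Area = Q / (SHGC * Irradiance)
  Area = 468.1 / (0.53 * 803) = 1.1 m^2

1.1 m^2


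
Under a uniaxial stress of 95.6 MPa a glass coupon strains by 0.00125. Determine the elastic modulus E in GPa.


Young's modulus: E = stress / strain
  E = 95.6 MPa / 0.00125 = 76480 MPa
Convert to GPa: 76480 / 1000 = 76.48 GPa

76.48 GPa


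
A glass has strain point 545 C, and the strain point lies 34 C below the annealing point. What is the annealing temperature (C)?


T_anneal = T_strain + gap:
  T_anneal = 545 + 34 = 579 C

579 C


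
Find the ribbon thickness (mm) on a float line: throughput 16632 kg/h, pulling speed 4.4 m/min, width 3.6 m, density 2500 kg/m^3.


Ribbon cross-section from mass balance:
  Volume rate = throughput / density = 16632 / 2500 = 6.6528 m^3/h
  thickness = volume rate / (speed * 60 * width), i.e.
  thickness = throughput / (60 * speed * width * density) * 1000
  thickness = 16632 / (60 * 4.4 * 3.6 * 2500) * 1000 = 7.0 mm

7.0 mm


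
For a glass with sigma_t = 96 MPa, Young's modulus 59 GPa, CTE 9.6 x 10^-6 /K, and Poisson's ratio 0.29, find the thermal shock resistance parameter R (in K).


Thermal shock resistance: R = sigma * (1 - nu) / (E * alpha)
  Numerator = 96 * (1 - 0.29) = 68.16
  Denominator = 59 * 1000 * (9.6 x 10^-6) = 0.5664
  R = 68.16 / 0.5664 = 120.3 K

120.3 K


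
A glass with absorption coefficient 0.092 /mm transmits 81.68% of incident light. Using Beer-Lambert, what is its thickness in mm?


Rearrange T = exp(-alpha * thickness):
  thickness = -ln(T) / alpha
  T = 81.68/100 = 0.8168
  ln(T) = -0.20236
  -ln(T) = 0.20236
  thickness = 0.20236 / 0.092 = 2.2 mm

2.2 mm


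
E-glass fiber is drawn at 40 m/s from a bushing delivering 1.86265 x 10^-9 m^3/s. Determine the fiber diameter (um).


Cross-sectional area from continuity:
  A = Q / v = 1.86265 x 10^-9 / 40 = 4.656625 x 10^-11 m^2
Diameter from circular cross-section:
  d = sqrt(4A / pi) * 10^6 (m -> um)
  d = sqrt(4 * 4.656625 x 10^-11 / pi) * 10^6 = 7.7 um

7.7 um


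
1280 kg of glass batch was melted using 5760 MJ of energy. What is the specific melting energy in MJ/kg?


Rearrange E = m * s for s:
  s = E / m
  s = 5760 / 1280 = 4.5 MJ/kg

4.5 MJ/kg


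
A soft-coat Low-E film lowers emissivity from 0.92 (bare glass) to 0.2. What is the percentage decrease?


Percentage reduction = (1 - coated/uncoated) * 100
  Ratio = 0.2 / 0.92 = 0.2174
  Reduction = (1 - 0.2174) * 100 = 78.3%

78.3%


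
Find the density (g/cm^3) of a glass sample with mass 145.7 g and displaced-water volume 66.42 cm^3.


Use the definition of density:
  rho = mass / volume
  rho = 145.7 / 66.42 = 2.194 g/cm^3

2.194 g/cm^3


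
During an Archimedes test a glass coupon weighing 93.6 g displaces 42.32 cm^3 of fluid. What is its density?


Use the definition of density:
  rho = mass / volume
  rho = 93.6 / 42.32 = 2.212 g/cm^3

2.212 g/cm^3


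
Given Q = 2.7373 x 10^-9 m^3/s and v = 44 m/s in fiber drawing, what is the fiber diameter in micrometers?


Cross-sectional area from continuity:
  A = Q / v = 2.7373 x 10^-9 / 44 = 6.221136 x 10^-11 m^2
Diameter from circular cross-section:
  d = sqrt(4A / pi) * 10^6 (m -> um)
  d = sqrt(4 * 6.221136 x 10^-11 / pi) * 10^6 = 8.9 um

8.9 um


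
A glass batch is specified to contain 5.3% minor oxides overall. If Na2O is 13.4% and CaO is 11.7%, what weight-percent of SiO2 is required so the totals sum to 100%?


Known pieces sum to 100%:
  SiO2 = 100 - (others + Na2O + CaO)
  SiO2 = 100 - (5.3 + 13.4 + 11.7) = 69.6%

69.6%


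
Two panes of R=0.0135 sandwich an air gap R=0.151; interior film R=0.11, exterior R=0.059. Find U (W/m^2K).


Total thermal resistance (series):
  R_total = R_in + R_glass + R_air + R_glass + R_out
  R_total = 0.11 + 0.0135 + 0.151 + 0.0135 + 0.059 = 0.347 m^2K/W
U-value = 1 / R_total = 1 / 0.347 = 2.882 W/m^2K

2.882 W/m^2K


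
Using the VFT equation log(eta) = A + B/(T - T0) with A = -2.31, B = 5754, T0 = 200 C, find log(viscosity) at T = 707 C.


VFT equation: log(eta) = A + B / (T - T0)
  T - T0 = 707 - 200 = 507
  B / (T - T0) = 5754 / 507 = 11.349
  log(eta) = -2.31 + 11.349 = 9.039

9.039


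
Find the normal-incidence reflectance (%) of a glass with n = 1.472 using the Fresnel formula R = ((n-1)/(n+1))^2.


Fresnel reflectance at normal incidence:
  R = ((n - 1)/(n + 1))^2
  (n - 1)/(n + 1) = (1.472 - 1)/(1.472 + 1) = 0.190939
  R = 0.190939^2 = 0.0364577
  R(%) = 0.0364577 * 100 = 3.646%

3.646%


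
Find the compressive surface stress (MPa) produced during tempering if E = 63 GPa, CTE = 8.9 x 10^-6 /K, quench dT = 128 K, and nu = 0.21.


Tempering stress: sigma = E * alpha * dT / (1 - nu)
  E (MPa) = 63 * 1000 = 63000
  Numerator = 63000 * (8.9 x 10^-6) * 128 = 71.7696
  Denominator = 1 - 0.21 = 0.79
  sigma = 71.7696 / 0.79 = 90.8 MPa

90.8 MPa


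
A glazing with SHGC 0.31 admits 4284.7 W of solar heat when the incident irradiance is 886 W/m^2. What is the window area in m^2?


Rearrange Q = Area * SHGC * Irradiance:
  Area = Q / (SHGC * Irradiance)
  Area = 4284.7 / (0.31 * 886) = 15.6 m^2

15.6 m^2


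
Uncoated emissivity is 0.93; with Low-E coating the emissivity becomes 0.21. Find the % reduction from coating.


Percentage reduction = (1 - coated/uncoated) * 100
  Ratio = 0.21 / 0.93 = 0.2258
  Reduction = (1 - 0.2258) * 100 = 77.4%

77.4%


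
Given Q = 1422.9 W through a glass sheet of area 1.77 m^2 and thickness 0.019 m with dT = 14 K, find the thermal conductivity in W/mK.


Fourier's law rearranged: k = Q * t / (A * dT)
  Numerator = 1422.9 * 0.019 = 27.0351
  Denominator = 1.77 * 14 = 24.78
  k = 27.0351 / 24.78 = 1.091 W/mK

1.091 W/mK


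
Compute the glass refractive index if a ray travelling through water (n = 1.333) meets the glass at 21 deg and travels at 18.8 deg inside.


Apply Snell's law: n1 * sin(theta1) = n2 * sin(theta2)
  n2 = n1 * sin(theta1) / sin(theta2)
  sin(21) = 0.358368
  sin(18.8) = 0.322266
  n2 = 1.333 * 0.358368 / 0.322266 = 1.4823

1.4823


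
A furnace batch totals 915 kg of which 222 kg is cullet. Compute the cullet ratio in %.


Cullet ratio = (cullet mass / total batch mass) * 100
  Ratio = 222 / 915 * 100 = 24.26%

24.26%


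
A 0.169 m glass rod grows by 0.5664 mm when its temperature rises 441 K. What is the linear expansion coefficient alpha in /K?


Rearrange dL = alpha * L0 * dT for alpha:
  alpha = dL / (L0 * dT)
  alpha = (0.5664 / 1000) / (0.169 * 441) = 0.0000076 /K = 7.6 x 10^-6 /K

7.6 x 10^-6 /K


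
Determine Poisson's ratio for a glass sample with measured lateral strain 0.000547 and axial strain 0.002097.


Poisson's ratio: nu = lateral strain / axial strain
  nu = 0.000547 / 0.002097 = 0.2608

0.2608


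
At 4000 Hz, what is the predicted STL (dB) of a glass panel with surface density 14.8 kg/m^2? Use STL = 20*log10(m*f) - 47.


Mass law: STL = 20 * log10(m * f) - 47
  m * f = 14.8 * 4000 = 59200
  log10(59200) = 4.77232
  STL = 20 * 4.77232 - 47 = 95.4464 - 47 = 48.4 dB

48.4 dB


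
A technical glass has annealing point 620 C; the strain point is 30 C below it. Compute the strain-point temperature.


Strain point = annealing point - difference:
  T_strain = 620 - 30 = 590 C

590 C


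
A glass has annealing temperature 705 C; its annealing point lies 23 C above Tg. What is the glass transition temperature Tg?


Rearrange T_anneal = Tg + offset for Tg:
  Tg = T_anneal - offset = 705 - 23 = 682 C

682 C


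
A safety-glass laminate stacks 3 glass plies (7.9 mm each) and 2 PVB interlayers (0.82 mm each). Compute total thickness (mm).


Total thickness = glass contribution + PVB contribution
  Glass: 3 * 7.9 = 23.7 mm
  PVB: 2 * 0.82 = 1.64 mm
  Total = 23.7 + 1.64 = 25.34 mm

25.34 mm


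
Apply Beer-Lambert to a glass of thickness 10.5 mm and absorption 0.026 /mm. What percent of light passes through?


Beer-Lambert law: T = exp(-alpha * thickness)
  exponent = -0.026 * 10.5 = -0.273
  T = exp(-0.273) = 0.7611
  Percentage = 0.7611 * 100 = 76.11%

76.11%


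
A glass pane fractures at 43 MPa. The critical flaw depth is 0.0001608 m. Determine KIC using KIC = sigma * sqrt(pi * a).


Fracture toughness: KIC = sigma * sqrt(pi * a)
  pi * a = pi * 0.0001608 = 0.000505168
  sqrt(pi * a) = 0.022476
  KIC = 43 * 0.022476 = 0.966 MPa*sqrt(m)

0.966 MPa*sqrt(m)


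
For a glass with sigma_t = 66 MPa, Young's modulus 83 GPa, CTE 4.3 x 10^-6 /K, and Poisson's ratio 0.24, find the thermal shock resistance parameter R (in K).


Thermal shock resistance: R = sigma * (1 - nu) / (E * alpha)
  Numerator = 66 * (1 - 0.24) = 50.16
  Denominator = 83 * 1000 * (4.3 x 10^-6) = 0.3569
  R = 50.16 / 0.3569 = 140.5 K

140.5 K


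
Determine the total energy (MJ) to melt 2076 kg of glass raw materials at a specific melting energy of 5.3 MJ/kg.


Total energy = mass * specific energy
  E = 2076 * 5.3 = 11002.8 MJ

11002.8 MJ


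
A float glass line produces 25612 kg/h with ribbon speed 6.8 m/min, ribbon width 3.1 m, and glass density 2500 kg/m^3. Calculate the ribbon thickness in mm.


Ribbon cross-section from mass balance:
  Volume rate = throughput / density = 25612 / 2500 = 10.2448 m^3/h
  thickness = volume rate / (speed * 60 * width), i.e.
  thickness = throughput / (60 * speed * width * density) * 1000
  thickness = 25612 / (60 * 6.8 * 3.1 * 2500) * 1000 = 8.1 mm

8.1 mm


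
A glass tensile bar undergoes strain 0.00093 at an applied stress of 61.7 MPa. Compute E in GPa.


Young's modulus: E = stress / strain
  E = 61.7 MPa / 0.00093 = 66344.09 MPa
Convert to GPa: 66344.09 / 1000 = 66.34 GPa

66.34 GPa


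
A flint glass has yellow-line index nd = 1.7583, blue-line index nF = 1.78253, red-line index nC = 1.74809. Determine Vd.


Abbe number formula: Vd = (nd - 1) / (nF - nC)
  nd - 1 = 1.7583 - 1 = 0.7583
  nF - nC = 1.78253 - 1.74809 = 0.03444
  Vd = 0.7583 / 0.03444 = 22.02

22.02


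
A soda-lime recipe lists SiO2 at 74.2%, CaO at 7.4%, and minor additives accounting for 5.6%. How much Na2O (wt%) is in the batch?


Pieces sum to 100%:
  Na2O = 100 - (SiO2 + CaO + others)
  Na2O = 100 - (74.2 + 7.4 + 5.6) = 12.8%

12.8%


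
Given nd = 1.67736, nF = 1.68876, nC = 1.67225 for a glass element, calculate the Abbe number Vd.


Abbe number formula: Vd = (nd - 1) / (nF - nC)
  nd - 1 = 1.67736 - 1 = 0.67736
  nF - nC = 1.68876 - 1.67225 = 0.01651
  Vd = 0.67736 / 0.01651 = 41.03

41.03


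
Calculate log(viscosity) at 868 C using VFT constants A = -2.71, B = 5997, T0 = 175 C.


VFT equation: log(eta) = A + B / (T - T0)
  T - T0 = 868 - 175 = 693
  B / (T - T0) = 5997 / 693 = 8.654
  log(eta) = -2.71 + 8.654 = 5.944

5.944


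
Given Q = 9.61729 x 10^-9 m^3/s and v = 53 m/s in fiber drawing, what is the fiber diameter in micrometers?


Cross-sectional area from continuity:
  A = Q / v = 9.61729 x 10^-9 / 53 = 1.814583 x 10^-10 m^2
Diameter from circular cross-section:
  d = sqrt(4A / pi) * 10^6 (m -> um)
  d = sqrt(4 * 1.814583 x 10^-10 / pi) * 10^6 = 15.2 um

15.2 um


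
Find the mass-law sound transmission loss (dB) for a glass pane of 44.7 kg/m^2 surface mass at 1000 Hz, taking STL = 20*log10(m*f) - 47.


Mass law: STL = 20 * log10(m * f) - 47
  m * f = 44.7 * 1000 = 44700
  log10(44700) = 4.65031
  STL = 20 * 4.65031 - 47 = 93.0062 - 47 = 46.0 dB

46.0 dB


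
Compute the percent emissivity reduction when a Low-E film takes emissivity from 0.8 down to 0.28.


Percentage reduction = (1 - coated/uncoated) * 100
  Ratio = 0.28 / 0.8 = 0.35
  Reduction = (1 - 0.35) * 100 = 65.0%

65.0%


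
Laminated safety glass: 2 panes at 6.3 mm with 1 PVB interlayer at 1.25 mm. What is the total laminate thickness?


Total thickness = glass contribution + PVB contribution
  Glass: 2 * 6.3 = 12.6 mm
  PVB: 1 * 1.25 = 1.25 mm
  Total = 12.6 + 1.25 = 13.85 mm

13.85 mm


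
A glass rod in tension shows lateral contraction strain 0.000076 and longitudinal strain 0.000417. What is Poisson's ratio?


Poisson's ratio: nu = lateral strain / axial strain
  nu = 0.000076 / 0.000417 = 0.1823

0.1823


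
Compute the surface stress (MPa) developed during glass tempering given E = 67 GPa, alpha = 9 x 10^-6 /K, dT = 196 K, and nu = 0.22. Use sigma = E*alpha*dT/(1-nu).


Tempering stress: sigma = E * alpha * dT / (1 - nu)
  E (MPa) = 67 * 1000 = 67000
  Numerator = 67000 * (9 x 10^-6) * 196 = 118.188
  Denominator = 1 - 0.22 = 0.78
  sigma = 118.188 / 0.78 = 151.5 MPa

151.5 MPa


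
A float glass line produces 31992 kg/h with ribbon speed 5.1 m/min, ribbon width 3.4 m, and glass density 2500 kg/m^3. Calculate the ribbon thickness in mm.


Ribbon cross-section from mass balance:
  Volume rate = throughput / density = 31992 / 2500 = 12.7968 m^3/h
  thickness = volume rate / (speed * 60 * width), i.e.
  thickness = throughput / (60 * speed * width * density) * 1000
  thickness = 31992 / (60 * 5.1 * 3.4 * 2500) * 1000 = 12.3 mm

12.3 mm


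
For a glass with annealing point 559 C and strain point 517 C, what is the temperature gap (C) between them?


Gap = T_anneal - T_strain:
  gap = 559 - 517 = 42 C

42 C


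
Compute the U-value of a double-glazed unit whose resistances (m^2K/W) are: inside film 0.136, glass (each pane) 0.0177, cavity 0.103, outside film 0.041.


Total thermal resistance (series):
  R_total = R_in + R_glass + R_air + R_glass + R_out
  R_total = 0.136 + 0.0177 + 0.103 + 0.0177 + 0.041 = 0.3154 m^2K/W
U-value = 1 / R_total = 1 / 0.3154 = 3.171 W/m^2K

3.171 W/m^2K


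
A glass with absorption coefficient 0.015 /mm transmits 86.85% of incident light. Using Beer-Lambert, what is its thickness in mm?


Rearrange T = exp(-alpha * thickness):
  thickness = -ln(T) / alpha
  T = 86.85/100 = 0.8685
  ln(T) = -0.14099
  -ln(T) = 0.14099
  thickness = 0.14099 / 0.015 = 9.4 mm

9.4 mm


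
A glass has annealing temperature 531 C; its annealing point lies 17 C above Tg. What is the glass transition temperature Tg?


Rearrange T_anneal = Tg + offset for Tg:
  Tg = T_anneal - offset = 531 - 17 = 514 C

514 C


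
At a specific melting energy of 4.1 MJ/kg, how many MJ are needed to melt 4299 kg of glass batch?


Total energy = mass * specific energy
  E = 4299 * 4.1 = 17625.9 MJ

17625.9 MJ


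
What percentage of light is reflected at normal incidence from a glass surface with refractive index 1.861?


Fresnel reflectance at normal incidence:
  R = ((n - 1)/(n + 1))^2
  (n - 1)/(n + 1) = (1.861 - 1)/(1.861 + 1) = 0.300944
  R = 0.300944^2 = 0.0905673
  R(%) = 0.0905673 * 100 = 9.057%

9.057%


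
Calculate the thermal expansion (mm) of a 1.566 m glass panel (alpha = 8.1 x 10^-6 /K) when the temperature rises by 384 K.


Thermal expansion formula: dL = alpha * L0 * dT
  dL = (8.1 x 10^-6) * 1.566 * 384 = 0.00487089 m
Convert to mm: 0.00487089 * 1000 = 4.8709 mm

4.8709 mm


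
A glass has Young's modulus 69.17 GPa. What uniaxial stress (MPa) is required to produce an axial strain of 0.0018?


Rearrange E = sigma / epsilon:
  sigma = E * epsilon
  E (MPa) = 69.17 * 1000 = 69170
  sigma = 69170 * 0.0018 = 124.51 MPa

124.51 MPa


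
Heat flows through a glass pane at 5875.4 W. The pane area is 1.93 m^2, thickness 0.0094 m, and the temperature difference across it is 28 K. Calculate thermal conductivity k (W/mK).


Fourier's law rearranged: k = Q * t / (A * dT)
  Numerator = 5875.4 * 0.0094 = 55.22876
  Denominator = 1.93 * 28 = 54.04
  k = 55.22876 / 54.04 = 1.022 W/mK

1.022 W/mK


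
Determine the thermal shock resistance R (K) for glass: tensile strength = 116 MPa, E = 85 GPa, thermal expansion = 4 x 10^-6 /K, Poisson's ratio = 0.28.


Thermal shock resistance: R = sigma * (1 - nu) / (E * alpha)
  Numerator = 116 * (1 - 0.28) = 83.52
  Denominator = 85 * 1000 * (4 x 10^-6) = 0.34
  R = 83.52 / 0.34 = 245.6 K

245.6 K


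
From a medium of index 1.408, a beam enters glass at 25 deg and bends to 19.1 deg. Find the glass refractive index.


Apply Snell's law: n1 * sin(theta1) = n2 * sin(theta2)
  n2 = n1 * sin(theta1) / sin(theta2)
  sin(25) = 0.422618
  sin(19.1) = 0.327218
  n2 = 1.408 * 0.422618 / 0.327218 = 1.8185

1.8185


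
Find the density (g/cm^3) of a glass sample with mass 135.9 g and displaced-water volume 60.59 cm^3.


Use the definition of density:
  rho = mass / volume
  rho = 135.9 / 60.59 = 2.243 g/cm^3

2.243 g/cm^3


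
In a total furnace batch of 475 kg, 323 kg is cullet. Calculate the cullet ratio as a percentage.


Cullet ratio = (cullet mass / total batch mass) * 100
  Ratio = 323 / 475 * 100 = 68.0%

68.0%


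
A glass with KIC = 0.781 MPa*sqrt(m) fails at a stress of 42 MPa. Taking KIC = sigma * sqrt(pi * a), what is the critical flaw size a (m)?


Rearrange KIC = sigma * sqrt(pi * a):
  sqrt(pi * a) = KIC / sigma
  sqrt(pi * a) = 0.781 / 42 = 0.018595
  a = (KIC / sigma)^2 / pi
  a = 0.018595^2 / pi = 0.0001101 m

0.0001101 m


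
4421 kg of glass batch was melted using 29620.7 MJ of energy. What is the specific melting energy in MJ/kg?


Rearrange E = m * s for s:
  s = E / m
  s = 29620.7 / 4421 = 6.7 MJ/kg

6.7 MJ/kg


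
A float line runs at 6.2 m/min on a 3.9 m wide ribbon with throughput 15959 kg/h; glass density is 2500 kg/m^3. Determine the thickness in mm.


Ribbon cross-section from mass balance:
  Volume rate = throughput / density = 15959 / 2500 = 6.3836 m^3/h
  thickness = volume rate / (speed * 60 * width), i.e.
  thickness = throughput / (60 * speed * width * density) * 1000
  thickness = 15959 / (60 * 6.2 * 3.9 * 2500) * 1000 = 4.4 mm

4.4 mm


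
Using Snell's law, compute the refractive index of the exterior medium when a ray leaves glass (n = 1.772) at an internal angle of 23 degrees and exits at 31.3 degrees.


Apply Snell's law: n1 * sin(theta1) = n2 * sin(theta2)
  n2 = n1 * sin(theta1) / sin(theta2)
  sin(23) = 0.390731
  sin(31.3) = 0.519519
  n2 = 1.772 * 0.390731 / 0.519519 = 1.3327

1.3327


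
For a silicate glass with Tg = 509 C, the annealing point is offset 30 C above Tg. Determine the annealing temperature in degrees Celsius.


The annealing temperature is Tg plus the offset:
  T_anneal = 509 + 30 = 539 C

539 C


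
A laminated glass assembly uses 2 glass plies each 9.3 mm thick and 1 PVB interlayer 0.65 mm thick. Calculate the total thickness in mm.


Total thickness = glass contribution + PVB contribution
  Glass: 2 * 9.3 = 18.6 mm
  PVB: 1 * 0.65 = 0.65 mm
  Total = 18.6 + 0.65 = 19.25 mm

19.25 mm


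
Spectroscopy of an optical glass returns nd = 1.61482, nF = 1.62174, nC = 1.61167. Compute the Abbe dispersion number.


Abbe number formula: Vd = (nd - 1) / (nF - nC)
  nd - 1 = 1.61482 - 1 = 0.61482
  nF - nC = 1.62174 - 1.61167 = 0.01007
  Vd = 0.61482 / 0.01007 = 61.05

61.05


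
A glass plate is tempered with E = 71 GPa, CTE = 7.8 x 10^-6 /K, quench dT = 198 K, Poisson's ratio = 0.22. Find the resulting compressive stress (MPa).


Tempering stress: sigma = E * alpha * dT / (1 - nu)
  E (MPa) = 71 * 1000 = 71000
  Numerator = 71000 * (7.8 x 10^-6) * 198 = 109.6524
  Denominator = 1 - 0.22 = 0.78
  sigma = 109.6524 / 0.78 = 140.6 MPa

140.6 MPa


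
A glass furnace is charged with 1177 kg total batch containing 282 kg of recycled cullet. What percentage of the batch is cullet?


Cullet ratio = (cullet mass / total batch mass) * 100
  Ratio = 282 / 1177 * 100 = 23.96%

23.96%


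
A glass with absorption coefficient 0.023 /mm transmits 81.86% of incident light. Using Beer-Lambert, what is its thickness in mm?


Rearrange T = exp(-alpha * thickness):
  thickness = -ln(T) / alpha
  T = 81.86/100 = 0.8186
  ln(T) = -0.20016
  -ln(T) = 0.20016
  thickness = 0.20016 / 0.023 = 8.7 mm

8.7 mm


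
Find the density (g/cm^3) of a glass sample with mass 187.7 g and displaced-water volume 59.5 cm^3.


Use the definition of density:
  rho = mass / volume
  rho = 187.7 / 59.5 = 3.155 g/cm^3

3.155 g/cm^3


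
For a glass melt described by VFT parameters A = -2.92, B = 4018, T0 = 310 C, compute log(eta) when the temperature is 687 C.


VFT equation: log(eta) = A + B / (T - T0)
  T - T0 = 687 - 310 = 377
  B / (T - T0) = 4018 / 377 = 10.658
  log(eta) = -2.92 + 10.658 = 7.738

7.738


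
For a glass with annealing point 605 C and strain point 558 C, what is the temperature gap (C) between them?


Gap = T_anneal - T_strain:
  gap = 605 - 558 = 47 C

47 C


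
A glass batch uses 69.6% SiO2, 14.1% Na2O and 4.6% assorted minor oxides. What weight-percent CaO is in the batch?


Pieces sum to 100%:
  CaO = 100 - (SiO2 + Na2O + others)
  CaO = 100 - (69.6 + 14.1 + 4.6) = 11.7%

11.7%


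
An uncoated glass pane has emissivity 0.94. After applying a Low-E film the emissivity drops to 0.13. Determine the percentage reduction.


Percentage reduction = (1 - coated/uncoated) * 100
  Ratio = 0.13 / 0.94 = 0.1383
  Reduction = (1 - 0.1383) * 100 = 86.2%

86.2%


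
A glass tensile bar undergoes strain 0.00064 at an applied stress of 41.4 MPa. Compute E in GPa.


Young's modulus: E = stress / strain
  E = 41.4 MPa / 0.00064 = 64687.5 MPa
Convert to GPa: 64687.5 / 1000 = 64.69 GPa

64.69 GPa


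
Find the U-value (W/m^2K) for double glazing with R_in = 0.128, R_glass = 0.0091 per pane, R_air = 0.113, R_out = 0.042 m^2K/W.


Total thermal resistance (series):
  R_total = R_in + R_glass + R_air + R_glass + R_out
  R_total = 0.128 + 0.0091 + 0.113 + 0.0091 + 0.042 = 0.3012 m^2K/W
U-value = 1 / R_total = 1 / 0.3012 = 3.32 W/m^2K

3.32 W/m^2K


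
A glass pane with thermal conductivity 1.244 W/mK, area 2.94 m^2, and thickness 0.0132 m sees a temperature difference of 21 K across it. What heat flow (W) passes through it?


Fourier's law: Q = k * A * dT / t
  Q = 1.244 * 2.94 * 21 / 0.0132
  Q = 76.80456 / 0.0132 = 5818.5 W

5818.5 W


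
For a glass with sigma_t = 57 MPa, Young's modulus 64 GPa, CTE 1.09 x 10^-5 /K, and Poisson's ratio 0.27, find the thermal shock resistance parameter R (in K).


Thermal shock resistance: R = sigma * (1 - nu) / (E * alpha)
  Numerator = 57 * (1 - 0.27) = 41.61
  Denominator = 64 * 1000 * (1.09 x 10^-5) = 0.6976
  R = 41.61 / 0.6976 = 59.6 K

59.6 K


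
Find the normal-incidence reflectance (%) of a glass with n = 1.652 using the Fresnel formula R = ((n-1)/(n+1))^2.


Fresnel reflectance at normal incidence:
  R = ((n - 1)/(n + 1))^2
  (n - 1)/(n + 1) = (1.652 - 1)/(1.652 + 1) = 0.245852
  R = 0.245852^2 = 0.0604432
  R(%) = 0.0604432 * 100 = 6.044%

6.044%


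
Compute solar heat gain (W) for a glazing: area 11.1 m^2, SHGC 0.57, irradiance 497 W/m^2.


Solar heat gain: Q = Area * SHGC * Irradiance
  Q = 11.1 * 0.57 * 497 = 3144.5 W

3144.5 W


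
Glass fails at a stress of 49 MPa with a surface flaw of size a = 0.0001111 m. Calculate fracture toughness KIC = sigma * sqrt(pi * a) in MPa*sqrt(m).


Fracture toughness: KIC = sigma * sqrt(pi * a)
  pi * a = pi * 0.0001111 = 0.000349031
  sqrt(pi * a) = 0.018682
  KIC = 49 * 0.018682 = 0.915 MPa*sqrt(m)

0.915 MPa*sqrt(m)


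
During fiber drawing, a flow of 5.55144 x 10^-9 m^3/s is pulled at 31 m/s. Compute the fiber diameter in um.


Cross-sectional area from continuity:
  A = Q / v = 5.55144 x 10^-9 / 31 = 1.790787 x 10^-10 m^2
Diameter from circular cross-section:
  d = sqrt(4A / pi) * 10^6 (m -> um)
  d = sqrt(4 * 1.790787 x 10^-10 / pi) * 10^6 = 15.1 um

15.1 um


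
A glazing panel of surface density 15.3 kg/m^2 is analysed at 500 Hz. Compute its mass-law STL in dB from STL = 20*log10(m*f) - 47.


Mass law: STL = 20 * log10(m * f) - 47
  m * f = 15.3 * 500 = 7650
  log10(7650) = 3.88366
  STL = 20 * 3.88366 - 47 = 77.6732 - 47 = 30.7 dB

30.7 dB


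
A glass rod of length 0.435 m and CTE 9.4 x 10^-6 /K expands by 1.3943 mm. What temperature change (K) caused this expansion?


Rearrange dL = alpha * L0 * dT for dT:
  dT = dL / (alpha * L0)
  dL (m) = 1.3943 / 1000 = 0.0013943
  dT = 0.0013943 / ((9.4 x 10^-6) * 0.435) = 341.0 K

341.0 K


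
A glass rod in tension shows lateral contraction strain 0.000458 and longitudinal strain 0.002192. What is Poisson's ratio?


Poisson's ratio: nu = lateral strain / axial strain
  nu = 0.000458 / 0.002192 = 0.2089

0.2089


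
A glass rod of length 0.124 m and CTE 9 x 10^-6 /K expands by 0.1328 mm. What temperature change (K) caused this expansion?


Rearrange dL = alpha * L0 * dT for dT:
  dT = dL / (alpha * L0)
  dL (m) = 0.1328 / 1000 = 0.0001328
  dT = 0.0001328 / ((9 x 10^-6) * 0.124) = 119.0 K

119.0 K


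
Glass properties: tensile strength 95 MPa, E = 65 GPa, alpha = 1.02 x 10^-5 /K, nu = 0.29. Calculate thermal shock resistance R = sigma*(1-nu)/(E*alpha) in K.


Thermal shock resistance: R = sigma * (1 - nu) / (E * alpha)
  Numerator = 95 * (1 - 0.29) = 67.45
  Denominator = 65 * 1000 * (1.02 x 10^-5) = 0.663
  R = 67.45 / 0.663 = 101.7 K

101.7 K


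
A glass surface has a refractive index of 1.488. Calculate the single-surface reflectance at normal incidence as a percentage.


Fresnel reflectance at normal incidence:
  R = ((n - 1)/(n + 1))^2
  (n - 1)/(n + 1) = (1.488 - 1)/(1.488 + 1) = 0.196141
  R = 0.196141^2 = 0.0384713
  R(%) = 0.0384713 * 100 = 3.847%

3.847%


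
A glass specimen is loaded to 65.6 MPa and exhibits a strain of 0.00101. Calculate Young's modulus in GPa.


Young's modulus: E = stress / strain
  E = 65.6 MPa / 0.00101 = 64950.5 MPa
Convert to GPa: 64950.5 / 1000 = 64.95 GPa

64.95 GPa


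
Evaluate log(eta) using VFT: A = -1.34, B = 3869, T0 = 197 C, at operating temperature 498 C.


VFT equation: log(eta) = A + B / (T - T0)
  T - T0 = 498 - 197 = 301
  B / (T - T0) = 3869 / 301 = 12.854
  log(eta) = -1.34 + 12.854 = 11.514

11.514


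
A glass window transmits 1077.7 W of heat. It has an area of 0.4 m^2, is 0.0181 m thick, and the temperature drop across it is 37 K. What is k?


Fourier's law rearranged: k = Q * t / (A * dT)
  Numerator = 1077.7 * 0.0181 = 19.50637
  Denominator = 0.4 * 37 = 14.8
  k = 19.50637 / 14.8 = 1.318 W/mK

1.318 W/mK


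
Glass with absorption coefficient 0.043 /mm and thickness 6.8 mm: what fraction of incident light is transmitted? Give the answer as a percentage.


Beer-Lambert law: T = exp(-alpha * thickness)
  exponent = -0.043 * 6.8 = -0.2924
  T = exp(-0.2924) = 0.7465
  Percentage = 0.7465 * 100 = 74.65%

74.65%


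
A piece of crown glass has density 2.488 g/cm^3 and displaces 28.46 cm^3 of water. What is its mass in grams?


Rearrange rho = m / V:
  m = rho * V
  m = 2.488 * 28.46 = 70.808 g

70.808 g


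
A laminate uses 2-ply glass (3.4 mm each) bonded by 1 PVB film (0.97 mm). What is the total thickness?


Total thickness = glass contribution + PVB contribution
  Glass: 2 * 3.4 = 6.8 mm
  PVB: 1 * 0.97 = 0.97 mm
  Total = 6.8 + 0.97 = 7.77 mm

7.77 mm


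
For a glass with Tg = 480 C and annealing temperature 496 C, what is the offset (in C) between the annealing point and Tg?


Offset = T_anneal - Tg:
  offset = 496 - 480 = 16 C

16 C


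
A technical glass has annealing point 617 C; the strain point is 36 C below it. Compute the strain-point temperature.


Strain point = annealing point - difference:
  T_strain = 617 - 36 = 581 C

581 C


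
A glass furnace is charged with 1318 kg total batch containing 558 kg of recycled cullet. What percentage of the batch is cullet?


Cullet ratio = (cullet mass / total batch mass) * 100
  Ratio = 558 / 1318 * 100 = 42.34%

42.34%


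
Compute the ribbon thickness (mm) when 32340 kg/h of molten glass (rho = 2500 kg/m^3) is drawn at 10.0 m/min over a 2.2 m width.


Ribbon cross-section from mass balance:
  Volume rate = throughput / density = 32340 / 2500 = 12.936 m^3/h
  thickness = volume rate / (speed * 60 * width), i.e.
  thickness = throughput / (60 * speed * width * density) * 1000
  thickness = 32340 / (60 * 10.0 * 2.2 * 2500) * 1000 = 9.8 mm

9.8 mm


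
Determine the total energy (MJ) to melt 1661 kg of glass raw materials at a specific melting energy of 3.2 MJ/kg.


Total energy = mass * specific energy
  E = 1661 * 3.2 = 5315.2 MJ

5315.2 MJ


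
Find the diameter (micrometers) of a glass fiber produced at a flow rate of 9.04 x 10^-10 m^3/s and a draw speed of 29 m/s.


Cross-sectional area from continuity:
  A = Q / v = 9.04 x 10^-10 / 29 = 3.117241 x 10^-11 m^2
Diameter from circular cross-section:
  d = sqrt(4A / pi) * 10^6 (m -> um)
  d = sqrt(4 * 3.117241 x 10^-11 / pi) * 10^6 = 6.3 um

6.3 um


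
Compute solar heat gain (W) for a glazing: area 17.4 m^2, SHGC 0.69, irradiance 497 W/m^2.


Solar heat gain: Q = Area * SHGC * Irradiance
  Q = 17.4 * 0.69 * 497 = 5967 W

5967 W


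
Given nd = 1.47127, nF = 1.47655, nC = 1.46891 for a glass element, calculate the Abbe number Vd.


Abbe number formula: Vd = (nd - 1) / (nF - nC)
  nd - 1 = 1.47127 - 1 = 0.47127
  nF - nC = 1.47655 - 1.46891 = 0.00764
  Vd = 0.47127 / 0.00764 = 61.68

61.68


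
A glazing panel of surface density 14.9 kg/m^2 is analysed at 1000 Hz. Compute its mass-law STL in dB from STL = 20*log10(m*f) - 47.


Mass law: STL = 20 * log10(m * f) - 47
  m * f = 14.9 * 1000 = 14900
  log10(14900) = 4.17319
  STL = 20 * 4.17319 - 47 = 83.4638 - 47 = 36.5 dB

36.5 dB


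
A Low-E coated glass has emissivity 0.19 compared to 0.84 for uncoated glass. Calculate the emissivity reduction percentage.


Percentage reduction = (1 - coated/uncoated) * 100
  Ratio = 0.19 / 0.84 = 0.2262
  Reduction = (1 - 0.2262) * 100 = 77.4%

77.4%


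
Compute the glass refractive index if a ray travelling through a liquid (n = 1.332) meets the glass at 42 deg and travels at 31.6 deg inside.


Apply Snell's law: n1 * sin(theta1) = n2 * sin(theta2)
  n2 = n1 * sin(theta1) / sin(theta2)
  sin(42) = 0.669131
  sin(31.6) = 0.523986
  n2 = 1.332 * 0.669131 / 0.523986 = 1.701

1.701


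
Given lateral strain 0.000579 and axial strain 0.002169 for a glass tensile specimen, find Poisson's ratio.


Poisson's ratio: nu = lateral strain / axial strain
  nu = 0.000579 / 0.002169 = 0.2669

0.2669


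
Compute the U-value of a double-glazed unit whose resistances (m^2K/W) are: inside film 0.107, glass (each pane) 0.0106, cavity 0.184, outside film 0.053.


Total thermal resistance (series):
  R_total = R_in + R_glass + R_air + R_glass + R_out
  R_total = 0.107 + 0.0106 + 0.184 + 0.0106 + 0.053 = 0.3652 m^2K/W
U-value = 1 / R_total = 1 / 0.3652 = 2.738 W/m^2K

2.738 W/m^2K


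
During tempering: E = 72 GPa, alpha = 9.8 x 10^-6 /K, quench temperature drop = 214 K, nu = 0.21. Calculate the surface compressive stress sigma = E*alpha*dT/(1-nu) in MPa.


Tempering stress: sigma = E * alpha * dT / (1 - nu)
  E (MPa) = 72 * 1000 = 72000
  Numerator = 72000 * (9.8 x 10^-6) * 214 = 150.9984
  Denominator = 1 - 0.21 = 0.79
  sigma = 150.9984 / 0.79 = 191.1 MPa

191.1 MPa


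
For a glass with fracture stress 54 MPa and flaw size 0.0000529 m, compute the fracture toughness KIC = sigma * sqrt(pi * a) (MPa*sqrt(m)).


Fracture toughness: KIC = sigma * sqrt(pi * a)
  pi * a = pi * 0.0000529 = 0.00016619
  sqrt(pi * a) = 0.012891
  KIC = 54 * 0.012891 = 0.696 MPa*sqrt(m)

0.696 MPa*sqrt(m)


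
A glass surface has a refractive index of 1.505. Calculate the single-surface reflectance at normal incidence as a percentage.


Fresnel reflectance at normal incidence:
  R = ((n - 1)/(n + 1))^2
  (n - 1)/(n + 1) = (1.505 - 1)/(1.505 + 1) = 0.201597
  R = 0.201597^2 = 0.0406414
  R(%) = 0.0406414 * 100 = 4.064%

4.064%


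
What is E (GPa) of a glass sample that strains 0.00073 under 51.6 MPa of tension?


Young's modulus: E = stress / strain
  E = 51.6 MPa / 0.00073 = 70684.93 MPa
Convert to GPa: 70684.93 / 1000 = 70.68 GPa

70.68 GPa


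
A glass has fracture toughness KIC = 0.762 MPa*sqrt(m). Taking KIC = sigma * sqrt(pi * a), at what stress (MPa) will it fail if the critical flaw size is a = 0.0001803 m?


Rearrange KIC = sigma * sqrt(pi * a):
  sigma = KIC / sqrt(pi * a)
  sqrt(pi * 0.0001803) = 0.0238
  sigma = 0.762 / 0.0238 = 32.02 MPa

32.02 MPa


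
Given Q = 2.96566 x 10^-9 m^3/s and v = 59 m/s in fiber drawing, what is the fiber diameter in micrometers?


Cross-sectional area from continuity:
  A = Q / v = 2.96566 x 10^-9 / 59 = 5.026542 x 10^-11 m^2
Diameter from circular cross-section:
  d = sqrt(4A / pi) * 10^6 (m -> um)
  d = sqrt(4 * 5.026542 x 10^-11 / pi) * 10^6 = 8.0 um

8.0 um


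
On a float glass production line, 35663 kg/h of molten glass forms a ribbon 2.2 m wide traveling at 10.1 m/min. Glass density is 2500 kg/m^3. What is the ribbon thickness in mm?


Ribbon cross-section from mass balance:
  Volume rate = throughput / density = 35663 / 2500 = 14.2652 m^3/h
  thickness = volume rate / (speed * 60 * width), i.e.
  thickness = throughput / (60 * speed * width * density) * 1000
  thickness = 35663 / (60 * 10.1 * 2.2 * 2500) * 1000 = 10.7 mm

10.7 mm


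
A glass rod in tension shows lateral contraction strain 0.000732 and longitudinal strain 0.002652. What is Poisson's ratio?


Poisson's ratio: nu = lateral strain / axial strain
  nu = 0.000732 / 0.002652 = 0.276

0.276


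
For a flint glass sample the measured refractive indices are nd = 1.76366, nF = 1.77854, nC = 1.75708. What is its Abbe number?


Abbe number formula: Vd = (nd - 1) / (nF - nC)
  nd - 1 = 1.76366 - 1 = 0.76366
  nF - nC = 1.77854 - 1.75708 = 0.02146
  Vd = 0.76366 / 0.02146 = 35.59

35.59


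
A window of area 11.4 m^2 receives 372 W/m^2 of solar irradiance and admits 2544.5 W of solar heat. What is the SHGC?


Rearrange Q = Area * SHGC * Irradiance:
  SHGC = Q / (Area * Irradiance)
  SHGC = 2544.5 / (11.4 * 372) = 0.6

0.6


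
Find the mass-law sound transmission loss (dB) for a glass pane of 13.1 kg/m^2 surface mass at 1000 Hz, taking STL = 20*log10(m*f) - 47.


Mass law: STL = 20 * log10(m * f) - 47
  m * f = 13.1 * 1000 = 13100
  log10(13100) = 4.11727
  STL = 20 * 4.11727 - 47 = 82.3454 - 47 = 35.3 dB

35.3 dB


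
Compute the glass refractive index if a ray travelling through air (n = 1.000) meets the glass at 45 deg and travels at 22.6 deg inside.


Apply Snell's law: n1 * sin(theta1) = n2 * sin(theta2)
  n2 = n1 * sin(theta1) / sin(theta2)
  sin(45) = 0.707107
  sin(22.6) = 0.384295
  n2 = 1.000 * 0.707107 / 0.384295 = 1.84

1.84
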